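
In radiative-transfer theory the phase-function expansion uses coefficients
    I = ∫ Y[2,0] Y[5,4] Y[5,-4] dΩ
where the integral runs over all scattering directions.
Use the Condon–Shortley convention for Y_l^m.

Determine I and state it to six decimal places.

-0.097044

Checks pass: Σm=0; 12 even; l₃=5∈[3,7].
(2·2+1)(2·5+1)(2·5+1) = 605
Δ: 2! 2! 8! / 13! → 1/38610
sum: t=0:+1/2880 t=1:−1/576 t=2:+1/2880 = -1/960
3j²(2 5 5; 0 0 0) = Δ·Π!·Σ² = 10/429  (sign +1)
sum: t=1:−1/40320 t=2:+1/20160 = 1/40320
3j²(2 5 5; 0 4 -4) = Δ·Π!·Σ² = 6/715  (sign -1)
combine: 4πI² = 605·10/429·6/715 = 20/169
take √, sign -1: I = -0.09704356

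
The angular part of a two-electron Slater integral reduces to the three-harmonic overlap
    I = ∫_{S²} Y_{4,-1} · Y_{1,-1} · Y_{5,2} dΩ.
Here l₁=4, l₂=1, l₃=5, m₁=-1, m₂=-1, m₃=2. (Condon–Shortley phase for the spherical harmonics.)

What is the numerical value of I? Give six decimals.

m-sum 0 ✓  L=10 even ✓  3≤5≤5 ✓
Π(2lᵢ+1) = 9×3×11 = 297
triangle coeff Δ(4,1,5) = 1/495
Σ_t [0,0]: t=0:+1/576 = 1/576
(3j)²=5/99 [(4 1 5; 0 0 0)], sign=-1
Σ_t [0,0]: t=0:+1/1440 = 1/1440
(3j)²=7/165 [(4 1 5; -1 -1 2)], sign=-1
⇒ 4πI² = 7/11
I = (+1)√(7/11/(4π)) = 0.22503380

0.225034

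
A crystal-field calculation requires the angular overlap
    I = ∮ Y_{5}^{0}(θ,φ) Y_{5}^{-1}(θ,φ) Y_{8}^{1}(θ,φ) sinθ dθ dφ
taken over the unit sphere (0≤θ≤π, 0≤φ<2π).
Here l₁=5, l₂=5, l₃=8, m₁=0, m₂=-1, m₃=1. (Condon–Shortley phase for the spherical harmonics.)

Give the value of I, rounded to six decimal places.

-0.105135

m-sum 0 ✓  L=18 even ✓  0≤8≤10 ✓
Π(2lᵢ+1) = 11×11×17 = 2057
triangle coeff Δ(5,5,8) = 1/37413090
Σ_t [0,2]: t=0:+1/1036800 t=1:−1/331776 t=2:+1/1036800 = -1/921600
(3j)²=490/46189 [(5 5 8; 0 0 0)], sign=-1
Σ_t [0,2]: t=0:+1/829440 t=1:−1/414720 t=2:+1/2073600 = -1/1382400
(3j)²=294/46189 [(5 5 8; 0 -1 1)], sign=+1
⇒ 4πI² = 144060/1037153
I = (-1)√(144060/1037153/(4π)) = -0.10513453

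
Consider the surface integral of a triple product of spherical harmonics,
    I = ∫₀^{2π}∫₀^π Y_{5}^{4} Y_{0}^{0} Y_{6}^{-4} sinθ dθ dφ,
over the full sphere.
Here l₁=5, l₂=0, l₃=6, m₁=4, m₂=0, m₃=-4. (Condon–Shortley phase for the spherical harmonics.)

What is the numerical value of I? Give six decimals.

triangle: need 5≤l₃≤5, have 6; I=0

0.000000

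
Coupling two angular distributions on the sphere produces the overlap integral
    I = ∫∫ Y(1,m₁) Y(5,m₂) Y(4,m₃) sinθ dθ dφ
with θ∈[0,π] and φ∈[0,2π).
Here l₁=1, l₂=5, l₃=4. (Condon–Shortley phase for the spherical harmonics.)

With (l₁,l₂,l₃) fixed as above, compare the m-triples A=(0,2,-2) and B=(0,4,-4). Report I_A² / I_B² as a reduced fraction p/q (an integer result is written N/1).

Shared (l₁,l₂,l₃)=(1,5,4): N and (l;000)² cancel in I_A²/I_B².
A: Δ = 2!·0!·8!/11! = 1/495; Racah Σ t=1..1: t=1:−1/1440 = -1/1440; ⇒ 3j(1 5 4; 0 2 -2)² = 7/165, sgn -1
B: Δ = 2!·0!·8!/11! = 1/495; Racah Σ t=1..1: t=1:−1/40320 = -1/40320; ⇒ 3j(1 5 4; 0 4 -4)² = 1/55, sgn -1
I_A²/I_B² = (7/165)/(1/55) = 7/3

7/3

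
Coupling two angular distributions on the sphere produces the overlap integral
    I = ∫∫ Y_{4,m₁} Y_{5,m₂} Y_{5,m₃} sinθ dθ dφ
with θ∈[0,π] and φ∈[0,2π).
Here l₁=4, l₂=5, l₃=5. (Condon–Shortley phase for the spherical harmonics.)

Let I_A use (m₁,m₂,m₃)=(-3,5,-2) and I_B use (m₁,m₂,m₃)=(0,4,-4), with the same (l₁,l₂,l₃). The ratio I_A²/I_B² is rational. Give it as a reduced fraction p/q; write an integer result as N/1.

7/6

l's match ⇒ only the (l;m) 3-j factors differ between A and B.
A: triangle coeff Δ(4,5,5) = 1/3153150; Σ_t [4,4]: t=4:+1/103680 = 1/103680; (3j)²=7/429 [(4 5 5; -3 5 -2)], sign=-1
B: triangle coeff Δ(4,5,5) = 1/3153150; Σ_t [3,4]: t=3:−1/25920 t=4:+1/69120 = -1/41472; (3j)²=2/143 [(4 5 5; 0 4 -4)], sign=+1
I_A²/I_B² = (7/429)/(2/143) = 7/6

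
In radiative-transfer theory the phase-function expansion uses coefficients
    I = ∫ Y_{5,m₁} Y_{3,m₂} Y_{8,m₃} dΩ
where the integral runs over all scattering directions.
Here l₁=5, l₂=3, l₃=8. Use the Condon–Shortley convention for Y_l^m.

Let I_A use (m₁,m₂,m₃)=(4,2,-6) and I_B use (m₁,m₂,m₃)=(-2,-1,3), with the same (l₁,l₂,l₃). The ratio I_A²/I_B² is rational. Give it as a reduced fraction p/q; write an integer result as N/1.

Same 5,3,8: normalisation and zero-m 3j drop out of the ratio.
A: Δ: 0! 10! 6! / 17! → 1/136136; sum: t=0:+1/43545600 = 1/43545600; 3j²(5 3 8; 4 2 -6) = Δ·Π!·Σ² = 1/34  (sign +1)
B: Δ: 0! 10! 6! / 17! → 1/136136; sum: t=0:+1/1451520 = 1/1451520; 3j²(5 3 8; -2 -1 3) = Δ·Π!·Σ² = 75/3094  (sign -1)
I_A²/I_B² = (1/34)/(75/3094) = 91/75

91/75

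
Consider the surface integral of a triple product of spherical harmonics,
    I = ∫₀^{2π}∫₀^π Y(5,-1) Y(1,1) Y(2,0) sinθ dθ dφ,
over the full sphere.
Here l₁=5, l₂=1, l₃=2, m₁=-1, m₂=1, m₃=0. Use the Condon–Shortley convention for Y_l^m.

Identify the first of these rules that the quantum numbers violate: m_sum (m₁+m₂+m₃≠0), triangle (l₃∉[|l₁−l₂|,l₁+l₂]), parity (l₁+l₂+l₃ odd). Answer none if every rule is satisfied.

triangle

azimuthal sum: -1 + 1 + 0 = 0  ✓
4 ≤ 2 ≤ 6 (triangle on l)  ✗
L = 5 + 1 + 2 = 8 (even)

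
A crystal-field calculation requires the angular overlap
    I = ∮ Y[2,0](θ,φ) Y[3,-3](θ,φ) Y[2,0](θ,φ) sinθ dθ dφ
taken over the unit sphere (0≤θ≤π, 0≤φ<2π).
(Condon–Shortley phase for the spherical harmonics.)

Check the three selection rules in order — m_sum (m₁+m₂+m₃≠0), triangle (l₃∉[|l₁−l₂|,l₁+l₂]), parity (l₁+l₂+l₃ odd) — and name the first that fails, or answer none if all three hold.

m₁+m₂+m₃ = 0 − 3 + 0 = -3  ✗
triangle: |2−3|=1 ≤ l₃=2 ≤ 2+3=5
parity: l₁+l₂+l₃ = 7 is odd

m_sum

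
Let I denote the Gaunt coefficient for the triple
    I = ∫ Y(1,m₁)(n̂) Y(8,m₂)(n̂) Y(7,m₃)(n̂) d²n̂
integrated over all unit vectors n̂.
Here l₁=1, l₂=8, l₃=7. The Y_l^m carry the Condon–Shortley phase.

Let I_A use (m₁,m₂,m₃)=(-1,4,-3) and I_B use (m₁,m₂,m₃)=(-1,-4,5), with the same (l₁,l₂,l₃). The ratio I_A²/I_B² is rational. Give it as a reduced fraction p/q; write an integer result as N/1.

Same 1,8,7: normalisation and zero-m 3j drop out of the ratio.
A: Δ: 2! 0! 14! / 17! → 1/2040; sum: t=2:+1/174182400 = 1/174182400; 3j²(1 8 7; -1 4 -3) = Δ·Π!·Σ² = 11/340  (sign +1)
B: Δ: 2! 0! 14! / 17! → 1/2040; sum: t=2:+1/1916006400 = 1/1916006400; 3j²(1 8 7; -1 -4 5) = Δ·Π!·Σ² = 1/340  (sign +1)
I_A²/I_B² = (11/340)/(1/340) = 11/1

11/1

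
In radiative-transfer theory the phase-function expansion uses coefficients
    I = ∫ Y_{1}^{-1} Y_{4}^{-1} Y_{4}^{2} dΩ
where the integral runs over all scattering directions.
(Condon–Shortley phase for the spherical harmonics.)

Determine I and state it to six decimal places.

Σlᵢ=9 odd — θ-integrand is odd under cosθ→−cosθ; I=0

0.000000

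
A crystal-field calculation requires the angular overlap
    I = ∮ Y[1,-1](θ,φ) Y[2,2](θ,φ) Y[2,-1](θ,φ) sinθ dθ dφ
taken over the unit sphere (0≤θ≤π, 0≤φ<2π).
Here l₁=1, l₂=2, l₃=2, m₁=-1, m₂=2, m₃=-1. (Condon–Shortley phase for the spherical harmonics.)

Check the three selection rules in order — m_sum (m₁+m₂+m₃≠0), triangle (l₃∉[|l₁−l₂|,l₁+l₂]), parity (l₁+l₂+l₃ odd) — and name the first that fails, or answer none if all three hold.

parity

azimuthal sum: -1 + 2 − 1 = 0  ✓
1 ≤ 2 ≤ 3 (triangle on l)  ✓
L = 1 + 2 + 2 = 5 (odd)  ✗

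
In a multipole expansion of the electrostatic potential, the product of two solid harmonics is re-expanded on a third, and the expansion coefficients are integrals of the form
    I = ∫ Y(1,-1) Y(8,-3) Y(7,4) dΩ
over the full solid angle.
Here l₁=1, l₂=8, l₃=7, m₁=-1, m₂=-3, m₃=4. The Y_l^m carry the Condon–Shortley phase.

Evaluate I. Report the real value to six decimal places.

Rules hold: Σm=0, L=16 even, 7≤7≤9.
N = 3·17·15 = 765
Δ = 2!·0!·14!/17! = 1/2040
Racah Σ t=1..1: t=1:−1/25401600 = -1/25401600
⇒ 3j(1 8 7; 0 0 0)² = 8/255, sgn +1
Racah Σ t=2..2: t=2:+1/479001600 = 1/479001600
⇒ 3j(1 8 7; -1 -3 4)² = 1/204, sgn -1
4πI² = N·(3j₀)²·(3jₘ)² = 2/17
I = -1·√(0.117647/4π) = -0.09675772

-0.096758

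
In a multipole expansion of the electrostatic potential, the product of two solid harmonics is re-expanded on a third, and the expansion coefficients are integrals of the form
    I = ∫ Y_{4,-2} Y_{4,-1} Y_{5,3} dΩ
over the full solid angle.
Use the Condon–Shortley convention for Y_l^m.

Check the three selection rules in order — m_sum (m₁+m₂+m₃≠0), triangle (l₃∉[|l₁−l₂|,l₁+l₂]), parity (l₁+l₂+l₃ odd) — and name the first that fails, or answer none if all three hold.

Σmᵢ = 0  ✓
l₃∈[|l₁−l₂|,l₁+l₂]=[0,8], have l₃=5  ✓
Σlᵢ = 13 ⇒ odd  ✗

parity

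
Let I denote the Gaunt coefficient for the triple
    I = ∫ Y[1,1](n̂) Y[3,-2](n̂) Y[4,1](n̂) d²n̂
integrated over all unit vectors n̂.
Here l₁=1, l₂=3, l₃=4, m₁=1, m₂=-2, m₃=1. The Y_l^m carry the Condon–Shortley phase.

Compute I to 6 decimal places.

Rules hold: Σm=0, L=8 even, 2≤4≤4.
N = 3·7·9 = 189
Δ = 0!·2!·6!/9! = 1/252
Racah Σ t=0..0: t=0:+1/36 = 1/36
⇒ 3j(1 3 4; 0 0 0)² = 4/63, sgn +1
Racah Σ t=0..0: t=0:+1/240 = 1/240
⇒ 3j(1 3 4; 1 -2 1)² = 1/84, sgn -1
4πI² = N·(3j₀)²·(3jₘ)² = 1/7
I = -1·√(0.142857/4π) = -0.10662181

-0.106622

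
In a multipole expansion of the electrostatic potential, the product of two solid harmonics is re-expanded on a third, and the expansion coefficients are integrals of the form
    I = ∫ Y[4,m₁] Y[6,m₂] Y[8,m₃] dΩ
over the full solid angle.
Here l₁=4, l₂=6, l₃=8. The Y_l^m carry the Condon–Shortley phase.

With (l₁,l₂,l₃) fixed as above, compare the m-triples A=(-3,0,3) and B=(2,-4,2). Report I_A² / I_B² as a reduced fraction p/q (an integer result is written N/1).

130977/154568

Same 4,6,8: normalisation and zero-m 3j drop out of the ratio.
A: Δ: 2! 6! 10! / 19! → 1/23279256; sum: t=1:−1/10368000 t=2:+1/4147200 = 1/6912000; 3j²(4 6 8; -3 0 3) = Δ·Π!·Σ² = 189/16796  (sign -1)
B: Δ: 2! 6! 10! / 19! → 1/23279256; sum: t=0:+1/7741440 t=1:−1/43545600 t=2:+1/5225472000 = 139/1306368000; 3j²(4 6 8; 2 -4 2) = Δ·Π!·Σ² = 38642/2909907  (sign +1)
I_A²/I_B² = (189/16796)/(38642/2909907) = 130977/154568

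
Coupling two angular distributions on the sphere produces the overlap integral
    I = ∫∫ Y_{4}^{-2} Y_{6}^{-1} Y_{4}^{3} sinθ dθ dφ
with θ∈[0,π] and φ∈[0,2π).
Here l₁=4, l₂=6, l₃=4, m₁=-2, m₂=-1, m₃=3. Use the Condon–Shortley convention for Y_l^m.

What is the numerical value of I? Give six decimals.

0.160153

Checks pass: Σm=0; 14 even; l₃=4∈[2,10].
(2·4+1)(2·6+1)(2·4+1) = 1053
Δ: 6! 2! 6! / 15! → 1/1261260
sum: t=2:+1/4608 t=3:−1/1296 t=4:+1/4608 = -7/20736
3j²(4 6 4; 0 0 0) = Δ·Π!·Σ² = 20/1287  (sign -1)
sum: t=4:+1/11520 t=5:−1/86400 = 13/172800
3j²(4 6 4; -2 -1 3) = Δ·Π!·Σ² = 13/660  (sign -1)
combine: 4πI² = 1053·20/1287·13/660 = 39/121
take √, sign +1: I = 0.16015286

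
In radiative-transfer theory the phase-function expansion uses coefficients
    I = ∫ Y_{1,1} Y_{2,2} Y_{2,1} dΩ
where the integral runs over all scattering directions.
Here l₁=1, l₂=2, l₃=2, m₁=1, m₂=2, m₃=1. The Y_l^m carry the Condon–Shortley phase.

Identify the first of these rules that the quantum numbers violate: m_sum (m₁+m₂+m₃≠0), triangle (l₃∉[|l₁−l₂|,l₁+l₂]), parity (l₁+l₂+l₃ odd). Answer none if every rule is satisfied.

azimuthal sum: 1 + 2 + 1 = 4  ✗
1 ≤ 2 ≤ 3 (triangle on l)
L = 1 + 2 + 2 = 5 (odd)

m_sum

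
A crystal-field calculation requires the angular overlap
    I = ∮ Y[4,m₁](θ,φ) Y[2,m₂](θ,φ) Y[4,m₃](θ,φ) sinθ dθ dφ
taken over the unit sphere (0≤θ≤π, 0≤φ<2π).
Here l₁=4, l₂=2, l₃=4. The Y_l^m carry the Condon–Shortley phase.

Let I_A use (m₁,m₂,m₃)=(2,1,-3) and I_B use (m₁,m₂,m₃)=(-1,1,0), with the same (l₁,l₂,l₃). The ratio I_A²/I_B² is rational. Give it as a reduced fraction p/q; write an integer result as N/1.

Shared (l₁,l₂,l₃)=(4,2,4): N and (l;000)² cancel in I_A²/I_B².
A: Δ = 2!·6!·2!/11! = 1/13860; Racah Σ t=1..2: t=1:−1/240 t=2:+1/1440 = -1/288; ⇒ 3j(4 2 4; 2 1 -3)² = 5/132, sgn +1
B: Δ = 2!·6!·2!/11! = 1/13860; Racah Σ t=1..2: t=1:−1/96 t=2:+1/72 = 1/288; ⇒ 3j(4 2 4; -1 1 0)² = 1/462, sgn +1
I_A²/I_B² = (5/132)/(1/462) = 35/2

35/2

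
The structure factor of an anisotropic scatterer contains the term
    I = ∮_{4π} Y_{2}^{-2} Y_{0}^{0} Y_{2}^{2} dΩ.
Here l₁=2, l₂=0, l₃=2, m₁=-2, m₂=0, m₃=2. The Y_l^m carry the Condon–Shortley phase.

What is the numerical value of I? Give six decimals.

0.282095

Rules hold: Σm=0, L=4 even, 2≤2≤2.
N = 5·1·5 = 25
Δ = 0!·4!·0!/5! = 1/5
Racah Σ t=0..0: t=0:+1/4 = 1/4
⇒ 3j(2 0 2; 0 0 0)² = 1/5, sgn +1
Racah Σ t=0..0: t=0:+1/24 = 1/24
⇒ 3j(2 0 2; -2 0 2)² = 1/5, sgn +1
4πI² = N·(3j₀)²·(3jₘ)² = 1/1
I = +1·√(1/4π) = 0.28209479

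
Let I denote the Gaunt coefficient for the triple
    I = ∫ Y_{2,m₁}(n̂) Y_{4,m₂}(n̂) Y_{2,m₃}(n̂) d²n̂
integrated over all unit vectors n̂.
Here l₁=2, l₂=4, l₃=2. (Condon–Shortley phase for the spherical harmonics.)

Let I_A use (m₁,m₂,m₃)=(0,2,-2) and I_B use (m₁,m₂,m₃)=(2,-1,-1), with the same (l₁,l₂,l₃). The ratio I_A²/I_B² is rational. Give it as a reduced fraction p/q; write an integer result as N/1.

3/1

Shared (l₁,l₂,l₃)=(2,4,2): N and (l;000)² cancel in I_A²/I_B².
A: Δ = 4!·0!·4!/9! = 1/630; Racah Σ t=2..2: t=2:+1/96 = 1/96; ⇒ 3j(2 4 2; 0 2 -2)² = 1/42, sgn +1
B: Δ = 4!·0!·4!/9! = 1/630; Racah Σ t=0..0: t=0:+1/144 = 1/144; ⇒ 3j(2 4 2; 2 -1 -1)² = 1/126, sgn -1
I_A²/I_B² = (1/42)/(1/126) = 3/1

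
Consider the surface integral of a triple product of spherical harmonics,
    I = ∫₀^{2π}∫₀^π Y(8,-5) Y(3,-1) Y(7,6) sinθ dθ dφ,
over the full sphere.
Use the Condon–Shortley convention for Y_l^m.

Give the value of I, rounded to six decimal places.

0.166985

m-sum 0 ✓  L=18 even ✓  5≤7≤11 ✓
Π(2lᵢ+1) = 17×7×15 = 1785
triangle coeff Δ(8,3,7) = 1/5290740
Σ_t [1,3]: t=1:−1/7257600 t=2:+1/2073600 t=3:−1/7257600 = 1/4838400
(3j)²=252/20995 [(8 3 7; 0 0 0)], sign=-1
Σ_t [1,2]: t=1:−1/2874009600 t=2:+1/319334400 = 1/359251200
(3j)²=1664/101745 [(8 3 7; -5 -1 6)], sign=-1
⇒ 4πI² = 10752/30685
I = (+1)√(10752/30685/(4π)) = 0.16698468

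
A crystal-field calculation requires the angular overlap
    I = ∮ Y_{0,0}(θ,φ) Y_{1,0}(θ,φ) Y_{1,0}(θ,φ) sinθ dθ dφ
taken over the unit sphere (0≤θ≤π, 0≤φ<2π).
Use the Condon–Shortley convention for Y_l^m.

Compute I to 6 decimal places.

Rules hold: Σm=0, L=2 even, 1≤1≤1.
N = 1·3·3 = 9
Δ = 0!·0!·2!/3! = 1/3
Racah Σ t=0..0: t=0:+1/1 = 1/1
⇒ 3j(0 1 1; 0 0 0)² = 1/3, sgn -1
(m-triple is (0,0,0) — same symbol as above.)
4πI² = N·(3j₀)²·(3jₘ)² = 1/1
I = +1·√(1/4π) = 0.28209479

0.282095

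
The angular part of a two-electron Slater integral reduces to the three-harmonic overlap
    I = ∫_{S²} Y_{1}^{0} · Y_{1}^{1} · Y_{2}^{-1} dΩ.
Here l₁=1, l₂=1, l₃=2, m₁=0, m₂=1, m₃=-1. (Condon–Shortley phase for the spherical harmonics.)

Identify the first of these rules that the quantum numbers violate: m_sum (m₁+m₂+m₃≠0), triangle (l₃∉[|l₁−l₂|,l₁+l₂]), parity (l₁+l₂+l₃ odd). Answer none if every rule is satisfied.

Σmᵢ = 0  ✓
l₃∈[|l₁−l₂|,l₁+l₂]=[0,2], have l₃=2  ✓
Σlᵢ = 4 ⇒ even  ✓

none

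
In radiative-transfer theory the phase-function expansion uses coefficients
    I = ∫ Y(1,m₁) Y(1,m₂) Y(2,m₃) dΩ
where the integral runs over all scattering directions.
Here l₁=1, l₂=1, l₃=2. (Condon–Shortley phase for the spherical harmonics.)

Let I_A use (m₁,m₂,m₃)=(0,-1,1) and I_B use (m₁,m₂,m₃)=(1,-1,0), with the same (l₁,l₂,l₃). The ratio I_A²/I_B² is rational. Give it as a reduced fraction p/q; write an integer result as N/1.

3/1

Same 1,1,2: normalisation and zero-m 3j drop out of the ratio.
A: Δ: 0! 2! 2! / 5! → 1/30; sum: t=0:+1/2 = 1/2; 3j²(1 1 2; 0 -1 1) = Δ·Π!·Σ² = 1/10  (sign -1)
B: Δ: 0! 2! 2! / 5! → 1/30; sum: t=0:+1/4 = 1/4; 3j²(1 1 2; 1 -1 0) = Δ·Π!·Σ² = 1/30  (sign +1)
I_A²/I_B² = (1/10)/(1/30) = 3/1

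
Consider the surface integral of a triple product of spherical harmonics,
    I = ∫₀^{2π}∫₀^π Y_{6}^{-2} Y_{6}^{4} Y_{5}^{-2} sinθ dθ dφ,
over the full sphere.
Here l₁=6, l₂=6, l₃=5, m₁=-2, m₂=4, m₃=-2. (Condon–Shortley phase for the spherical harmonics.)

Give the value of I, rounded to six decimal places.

0.000000

L=17 odd ⇒ parity kills the (l;000) factor ⇒ I = 0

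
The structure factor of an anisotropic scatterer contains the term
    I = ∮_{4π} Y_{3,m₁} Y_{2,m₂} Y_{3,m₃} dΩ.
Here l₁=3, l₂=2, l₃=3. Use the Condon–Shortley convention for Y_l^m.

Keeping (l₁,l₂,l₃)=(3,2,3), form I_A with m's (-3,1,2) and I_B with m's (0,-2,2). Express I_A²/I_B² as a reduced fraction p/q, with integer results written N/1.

l's match ⇒ only the (l;m) 3-j factors differ between A and B.
A: triangle coeff Δ(3,2,3) = 1/3780; Σ_t [2,2]: t=2:+1/48 = 1/48; (3j)²=5/84 [(3 2 3; -3 1 2)], sign=-1
B: triangle coeff Δ(3,2,3) = 1/3780; Σ_t [0,0]: t=0:+1/24 = 1/24; (3j)²=1/21 [(3 2 3; 0 -2 2)], sign=-1
I_A²/I_B² = (5/84)/(1/21) = 5/4

5/4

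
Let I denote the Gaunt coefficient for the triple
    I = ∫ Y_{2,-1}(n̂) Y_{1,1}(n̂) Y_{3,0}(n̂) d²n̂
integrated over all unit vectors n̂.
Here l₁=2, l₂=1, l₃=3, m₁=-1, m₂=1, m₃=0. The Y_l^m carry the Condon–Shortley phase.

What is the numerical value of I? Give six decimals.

Rules hold: Σm=0, L=6 even, 1≤3≤3.
N = 5·3·7 = 105
Δ = 0!·4!·2!/7! = 1/105
Racah Σ t=0..0: t=0:+1/4 = 1/4
⇒ 3j(2 1 3; 0 0 0)² = 3/35, sgn -1
Racah Σ t=0..0: t=0:+1/12 = 1/12
⇒ 3j(2 1 3; -1 1 0)² = 1/35, sgn -1
4πI² = N·(3j₀)²·(3jₘ)² = 9/35
I = +1·√(0.257143/4π) = 0.14304817

0.143048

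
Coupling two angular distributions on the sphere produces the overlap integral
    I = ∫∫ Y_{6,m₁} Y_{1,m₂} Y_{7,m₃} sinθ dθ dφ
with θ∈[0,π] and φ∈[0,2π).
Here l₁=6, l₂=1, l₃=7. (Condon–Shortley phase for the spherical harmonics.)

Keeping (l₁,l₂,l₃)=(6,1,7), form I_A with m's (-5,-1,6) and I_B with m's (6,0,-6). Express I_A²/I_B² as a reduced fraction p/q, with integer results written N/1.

Same 6,1,7: normalisation and zero-m 3j drop out of the ratio.
A: Δ: 0! 12! 2! / 15! → 1/1365; sum: t=0:+1/79833600 = 1/79833600; 3j²(6 1 7; -5 -1 6) = Δ·Π!·Σ² = 2/35  (sign -1)
B: Δ: 0! 12! 2! / 15! → 1/1365; sum: t=0:+1/479001600 = 1/479001600; 3j²(6 1 7; 6 0 -6) = Δ·Π!·Σ² = 1/105  (sign -1)
I_A²/I_B² = (2/35)/(1/105) = 6/1

6/1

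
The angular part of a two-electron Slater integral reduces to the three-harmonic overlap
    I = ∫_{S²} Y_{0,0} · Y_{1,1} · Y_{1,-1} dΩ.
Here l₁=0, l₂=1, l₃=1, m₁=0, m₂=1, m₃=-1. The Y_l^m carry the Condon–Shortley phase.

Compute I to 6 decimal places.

-0.282095

Rules hold: Σm=0, L=2 even, 1≤1≤1.
N = 1·3·3 = 9
Δ = 0!·0!·2!/3! = 1/3
Racah Σ t=0..0: t=0:+1/1 = 1/1
⇒ 3j(0 1 1; 0 0 0)² = 1/3, sgn -1
Racah Σ t=0..0: t=0:+1/2 = 1/2
⇒ 3j(0 1 1; 0 1 -1)² = 1/3, sgn +1
4πI² = N·(3j₀)²·(3jₘ)² = 1/1
I = -1·√(1/4π) = -0.28209479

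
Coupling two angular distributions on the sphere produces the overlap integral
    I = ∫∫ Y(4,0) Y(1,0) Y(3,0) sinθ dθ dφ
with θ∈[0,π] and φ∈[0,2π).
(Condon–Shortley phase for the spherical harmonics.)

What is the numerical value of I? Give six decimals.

Checks pass: Σm=0; 8 even; l₃=3∈[3,5].
(2·4+1)(2·1+1)(2·3+1) = 189
Δ: 2! 6! 0! / 9! → 1/252
sum: t=1:−1/36 = -1/36
3j²(4 1 3; 0 0 0) = Δ·Π!·Σ² = 4/63  (sign +1)
(m-triple is (0,0,0) — same symbol as above.)
combine: 4πI² = 189·4/63·4/63 = 16/21
take √, sign +1: I = 0.24623252

0.246233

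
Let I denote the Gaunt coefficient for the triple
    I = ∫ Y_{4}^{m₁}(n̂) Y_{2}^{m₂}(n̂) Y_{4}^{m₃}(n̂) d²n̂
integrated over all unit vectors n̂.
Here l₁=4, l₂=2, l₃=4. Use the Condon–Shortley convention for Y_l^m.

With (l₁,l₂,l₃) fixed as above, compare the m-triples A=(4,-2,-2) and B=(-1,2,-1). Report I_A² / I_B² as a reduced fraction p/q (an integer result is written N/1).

7/25

Shared (l₁,l₂,l₃)=(4,2,4): N and (l;000)² cancel in I_A²/I_B².
A: Δ = 2!·6!·2!/11! = 1/13860; Racah Σ t=0..0: t=0:+1/2880 = 1/2880; ⇒ 3j(4 2 4; 4 -2 -2)² = 2/165, sgn +1
B: Δ = 2!·6!·2!/11! = 1/13860; Racah Σ t=2..2: t=2:+1/144 = 1/144; ⇒ 3j(4 2 4; -1 2 -1)² = 10/231, sgn -1
I_A²/I_B² = (2/165)/(10/231) = 7/25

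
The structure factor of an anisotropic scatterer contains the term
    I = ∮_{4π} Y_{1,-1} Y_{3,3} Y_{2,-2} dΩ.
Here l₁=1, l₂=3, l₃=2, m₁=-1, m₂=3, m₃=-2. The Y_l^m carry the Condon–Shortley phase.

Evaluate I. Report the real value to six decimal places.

-0.319865

m-sum 0 ✓  L=6 even ✓  2≤2≤4 ✓
Π(2lᵢ+1) = 3×7×5 = 105
triangle coeff Δ(1,3,2) = 1/105
Σ_t [1,1]: t=1:−1/4 = -1/4
(3j)²=3/35 [(1 3 2; 0 0 0)], sign=-1
Σ_t [2,2]: t=2:+1/48 = 1/48
(3j)²=1/7 [(1 3 2; -1 3 -2)], sign=+1
⇒ 4πI² = 9/7
I = (-1)√(9/7/(4π)) = -0.31986543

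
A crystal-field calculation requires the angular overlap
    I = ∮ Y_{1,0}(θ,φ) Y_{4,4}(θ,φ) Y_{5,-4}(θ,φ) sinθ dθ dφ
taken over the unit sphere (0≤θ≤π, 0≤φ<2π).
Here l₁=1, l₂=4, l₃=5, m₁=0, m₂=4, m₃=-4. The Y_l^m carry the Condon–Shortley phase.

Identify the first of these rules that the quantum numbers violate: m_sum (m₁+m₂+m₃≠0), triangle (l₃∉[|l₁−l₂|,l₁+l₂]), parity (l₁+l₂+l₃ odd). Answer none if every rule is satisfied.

none

Σmᵢ = 0  ✓
l₃∈[|l₁−l₂|,l₁+l₂]=[3,5], have l₃=5  ✓
Σlᵢ = 10 ⇒ even  ✓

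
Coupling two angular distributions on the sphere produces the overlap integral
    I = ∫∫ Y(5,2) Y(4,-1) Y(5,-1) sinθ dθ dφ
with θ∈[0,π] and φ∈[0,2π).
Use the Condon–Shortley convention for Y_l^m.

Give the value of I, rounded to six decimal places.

m-sum 0 ✓  L=14 even ✓  1≤5≤9 ✓
Π(2lᵢ+1) = 11×9×11 = 1089
triangle coeff Δ(5,4,5) = 1/3153150
Σ_t [0,4]: t=0:+1/69120 t=1:−1/1728 t=2:+1/576 t=3:−1/1728 t=4:+1/69120 = 7/11520
(3j)²=2/143 [(5 4 5; 0 0 0)], sign=-1
Σ_t [0,3]: t=0:+1/5184 t=1:−1/1152 t=2:+1/2880 t=3:−1/103680 = -7/20736
(3j)²=35/2574 [(5 4 5; 2 -1 -1)], sign=-1
⇒ 4πI² = 35/169
I = (+1)√(35/169/(4π)) = 0.12837656

0.128377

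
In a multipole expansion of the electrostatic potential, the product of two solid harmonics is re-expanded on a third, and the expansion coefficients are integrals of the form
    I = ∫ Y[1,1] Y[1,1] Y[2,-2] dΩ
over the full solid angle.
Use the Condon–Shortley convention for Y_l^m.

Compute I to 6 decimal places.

Rules hold: Σm=0, L=4 even, 0≤2≤2.
N = 3·3·5 = 45
Δ = 0!·2!·2!/5! = 1/30
Racah Σ t=0..0: t=0:+1/1 = 1/1
⇒ 3j(1 1 2; 0 0 0)² = 2/15, sgn +1
Racah Σ t=0..0: t=0:+1/4 = 1/4
⇒ 3j(1 1 2; 1 1 -2)² = 1/5, sgn +1
4πI² = N·(3j₀)²·(3jₘ)² = 6/5
I = +1·√(1.2/4π) = 0.30901936

0.309019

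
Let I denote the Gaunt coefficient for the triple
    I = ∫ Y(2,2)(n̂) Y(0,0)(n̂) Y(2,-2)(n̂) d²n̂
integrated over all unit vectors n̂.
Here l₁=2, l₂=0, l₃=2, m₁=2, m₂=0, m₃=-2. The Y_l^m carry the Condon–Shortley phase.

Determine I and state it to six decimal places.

0.282095

Rules hold: Σm=0, L=4 even, 2≤2≤2.
N = 5·1·5 = 25
Δ = 0!·4!·0!/5! = 1/5
Racah Σ t=0..0: t=0:+1/4 = 1/4
⇒ 3j(2 0 2; 0 0 0)² = 1/5, sgn +1
Racah Σ t=0..0: t=0:+1/24 = 1/24
⇒ 3j(2 0 2; 2 0 -2)² = 1/5, sgn +1
4πI² = N·(3j₀)²·(3jₘ)² = 1/1
I = +1·√(1/4π) = 0.28209479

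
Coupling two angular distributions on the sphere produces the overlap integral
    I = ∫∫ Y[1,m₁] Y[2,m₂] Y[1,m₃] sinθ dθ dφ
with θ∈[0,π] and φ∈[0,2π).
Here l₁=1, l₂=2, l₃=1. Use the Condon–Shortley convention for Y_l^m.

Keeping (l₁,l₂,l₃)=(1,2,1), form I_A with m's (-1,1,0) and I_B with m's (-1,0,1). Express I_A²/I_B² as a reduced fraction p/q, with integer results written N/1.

l's match ⇒ only the (l;m) 3-j factors differ between A and B.
A: triangle coeff Δ(1,2,1) = 1/30; Σ_t [2,2]: t=2:+1/2 = 1/2; (3j)²=1/10 [(1 2 1; -1 1 0)], sign=-1
B: triangle coeff Δ(1,2,1) = 1/30; Σ_t [2,2]: t=2:+1/4 = 1/4; (3j)²=1/30 [(1 2 1; -1 0 1)], sign=+1
I_A²/I_B² = (1/10)/(1/30) = 3/1

3/1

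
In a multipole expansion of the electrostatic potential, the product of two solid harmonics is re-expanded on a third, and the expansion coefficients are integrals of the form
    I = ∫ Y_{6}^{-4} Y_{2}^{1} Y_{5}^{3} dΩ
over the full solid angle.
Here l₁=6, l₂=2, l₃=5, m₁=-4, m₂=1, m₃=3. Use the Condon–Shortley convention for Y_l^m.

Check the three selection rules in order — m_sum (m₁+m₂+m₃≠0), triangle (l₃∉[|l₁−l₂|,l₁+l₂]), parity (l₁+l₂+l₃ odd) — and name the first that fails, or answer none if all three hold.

Σmᵢ = 0  ✓
l₃∈[|l₁−l₂|,l₁+l₂]=[4,8], have l₃=5  ✓
Σlᵢ = 13 ⇒ odd  ✗

parity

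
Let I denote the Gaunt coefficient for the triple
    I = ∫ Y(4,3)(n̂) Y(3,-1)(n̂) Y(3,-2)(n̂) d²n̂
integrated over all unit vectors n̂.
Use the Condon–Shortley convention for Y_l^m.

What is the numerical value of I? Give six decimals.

-0.095955

Checks pass: Σm=0; 10 even; l₃=3∈[1,7].
(2·4+1)(2·3+1)(2·3+1) = 441
Δ: 4! 4! 2! / 11! → 1/34650
sum: t=1:−1/72 t=2:+1/16 t=3:−1/72 = 5/144
3j²(4 3 3; 0 0 0) = Δ·Π!·Σ² = 2/77  (sign -1)
sum: t=0:+1/288 t=1:−1/144 = -1/288
3j²(4 3 3; 3 -1 -2) = Δ·Π!·Σ² = 1/99  (sign +1)
combine: 4πI² = 441·2/77·1/99 = 14/121
take √, sign -1: I = -0.09595473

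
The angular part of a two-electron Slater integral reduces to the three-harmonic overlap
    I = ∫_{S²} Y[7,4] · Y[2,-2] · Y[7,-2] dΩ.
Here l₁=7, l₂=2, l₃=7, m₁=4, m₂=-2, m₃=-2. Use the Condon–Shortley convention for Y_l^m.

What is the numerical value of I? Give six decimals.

-0.163963

Rules hold: Σm=0, L=16 even, 5≤7≤9.
N = 15·5·15 = 1125
Δ = 2!·12!·2!/17! = 1/185640
Racah Σ t=0..2: t=0:+1/2419200 t=1:−1/518400 t=2:+1/2419200 = -1/907200
⇒ 3j(7 2 7; 0 0 0)² = 56/3315, sgn +1
Racah Σ t=0..0: t=0:+1/8709120 = 1/8709120
⇒ 3j(7 2 7; 4 -2 -2)² = 55/3094, sgn -1
4πI² = N·(3j₀)²·(3jₘ)² = 16500/48841
I = -1·√(0.337831/4π) = -0.16396259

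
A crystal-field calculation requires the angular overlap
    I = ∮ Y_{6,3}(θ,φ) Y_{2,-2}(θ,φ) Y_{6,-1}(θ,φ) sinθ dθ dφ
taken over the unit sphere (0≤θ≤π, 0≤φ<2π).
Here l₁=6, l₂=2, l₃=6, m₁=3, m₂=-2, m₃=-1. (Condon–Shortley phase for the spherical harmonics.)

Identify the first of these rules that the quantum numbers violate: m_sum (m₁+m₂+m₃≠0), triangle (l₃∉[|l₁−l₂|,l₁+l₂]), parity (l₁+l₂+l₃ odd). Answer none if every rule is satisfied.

none

m₁+m₂+m₃ = 3 − 2 − 1 = 0  ✓
triangle: |6−2|=4 ≤ l₃=6 ≤ 6+2=8  ✓
parity: l₁+l₂+l₃ = 14 is even  ✓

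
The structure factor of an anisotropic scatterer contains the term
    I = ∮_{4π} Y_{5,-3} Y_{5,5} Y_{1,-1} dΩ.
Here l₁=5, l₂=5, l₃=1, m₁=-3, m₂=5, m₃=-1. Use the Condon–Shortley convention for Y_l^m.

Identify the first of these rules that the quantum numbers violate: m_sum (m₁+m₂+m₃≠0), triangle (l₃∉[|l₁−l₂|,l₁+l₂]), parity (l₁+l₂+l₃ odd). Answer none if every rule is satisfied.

m_sum

Σmᵢ = 1  ✗
l₃∈[|l₁−l₂|,l₁+l₂]=[0,10], have l₃=1
Σlᵢ = 11 ⇒ odd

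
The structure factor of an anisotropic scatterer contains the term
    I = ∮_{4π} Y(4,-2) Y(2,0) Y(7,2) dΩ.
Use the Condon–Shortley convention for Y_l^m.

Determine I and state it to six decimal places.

triangle: need 2≤l₃≤6, have 7; I=0

0.000000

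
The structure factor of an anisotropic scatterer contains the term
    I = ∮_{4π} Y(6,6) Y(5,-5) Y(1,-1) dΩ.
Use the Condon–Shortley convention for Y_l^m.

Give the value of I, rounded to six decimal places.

0.331940

Checks pass: Σm=0; 12 even; l₃=1∈[1,11].
(2·6+1)(2·5+1)(2·1+1) = 429
Δ: 10! 2! 0! / 13! → 1/858
sum: t=5:−1/14400 = -1/14400
3j²(6 5 1; 0 0 0) = Δ·Π!·Σ² = 6/143  (sign +1)
sum: t=0:+1/7257600 = 1/7257600
3j²(6 5 1; 6 -5 -1) = Δ·Π!·Σ² = 1/13  (sign +1)
combine: 4πI² = 429·6/143·1/13 = 18/13
take √, sign +1: I = 0.33194004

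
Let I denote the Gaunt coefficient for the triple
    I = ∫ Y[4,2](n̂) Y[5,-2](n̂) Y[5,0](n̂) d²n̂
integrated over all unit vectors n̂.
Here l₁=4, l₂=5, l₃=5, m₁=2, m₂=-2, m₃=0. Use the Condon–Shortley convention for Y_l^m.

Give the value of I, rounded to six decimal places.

Checks pass: Σm=0; 14 even; l₃=5∈[1,9].
(2·4+1)(2·5+1)(2·5+1) = 1089
Δ: 4! 4! 6! / 15! → 1/3153150
sum: t=0:+1/69120 t=1:−1/1728 t=2:+1/576 t=3:−1/1728 t=4:+1/69120 = 7/11520
3j²(4 5 5; 0 0 0) = Δ·Π!·Σ² = 2/143  (sign -1)
sum: t=0:+1/3456 t=1:−1/1728 t=2:+1/11520 = -7/34560
3j²(4 5 5; 2 -2 0) = Δ·Π!·Σ² = 7/858  (sign +1)
combine: 4πI² = 1089·2/143·7/858 = 21/169
take √, sign -1: I = -0.09944006

-0.099440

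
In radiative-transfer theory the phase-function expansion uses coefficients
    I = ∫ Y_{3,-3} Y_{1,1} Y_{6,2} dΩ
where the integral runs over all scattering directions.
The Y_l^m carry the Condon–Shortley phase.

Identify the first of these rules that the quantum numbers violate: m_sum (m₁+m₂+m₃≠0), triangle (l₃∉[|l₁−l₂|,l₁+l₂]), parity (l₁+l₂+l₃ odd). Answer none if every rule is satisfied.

triangle

m₁+m₂+m₃ = -3 + 1 + 2 = 0  ✓
triangle: |3−1|=2 ≤ l₃=6 ≤ 3+1=4  ✗
parity: l₁+l₂+l₃ = 10 is even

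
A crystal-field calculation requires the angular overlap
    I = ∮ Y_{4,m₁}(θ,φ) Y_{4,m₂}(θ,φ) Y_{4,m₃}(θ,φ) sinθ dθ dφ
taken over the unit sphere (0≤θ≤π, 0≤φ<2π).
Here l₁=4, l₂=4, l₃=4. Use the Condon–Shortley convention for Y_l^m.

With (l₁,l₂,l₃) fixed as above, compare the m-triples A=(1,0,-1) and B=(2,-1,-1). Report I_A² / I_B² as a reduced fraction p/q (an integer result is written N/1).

9/40

l's match ⇒ only the (l;m) 3-j factors differ between A and B.
A: triangle coeff Δ(4,4,4) = 1/450450; Σ_t [0,3]: t=0:+1/3456 t=1:−1/144 t=2:+1/96 t=3:−1/864 = 1/384; (3j)²=9/2002 [(4 4 4; 1 0 -1)], sign=-1
B: triangle coeff Δ(4,4,4) = 1/450450; Σ_t [0,2]: t=0:+1/576 t=1:−1/144 t=2:+1/576 = -1/288; (3j)²=20/1001 [(4 4 4; 2 -1 -1)], sign=+1
I_A²/I_B² = (9/2002)/(20/1001) = 9/40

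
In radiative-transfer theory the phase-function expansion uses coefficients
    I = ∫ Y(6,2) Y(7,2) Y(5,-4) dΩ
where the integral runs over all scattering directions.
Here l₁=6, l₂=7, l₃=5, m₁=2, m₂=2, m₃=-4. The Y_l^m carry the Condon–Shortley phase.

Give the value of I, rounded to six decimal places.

Rules hold: Σm=0, L=18 even, 1≤5≤13.
N = 13·15·11 = 2145
Δ = 8!·4!·6!/19! = 1/174594420
Racah Σ t=2..6: t=2:+1/4147200 t=3:−1/207360 t=4:+1/82944 t=5:−1/207360 t=6:+1/4147200 = 1/345600
⇒ 3j(6 7 5; 0 0 0)² = 420/46189, sgn -1
Racah Σ t=3..4: t=3:−1/3110400 t=4:+1/1658880 = 7/24883200
⇒ 3j(6 7 5; 2 2 -4)² = 4802/692835, sgn -1
4πI² = N·(3j₀)²·(3jₘ)² = 2016840/14919047
I = +1·√(0.135186/4π) = 0.10371946

0.103719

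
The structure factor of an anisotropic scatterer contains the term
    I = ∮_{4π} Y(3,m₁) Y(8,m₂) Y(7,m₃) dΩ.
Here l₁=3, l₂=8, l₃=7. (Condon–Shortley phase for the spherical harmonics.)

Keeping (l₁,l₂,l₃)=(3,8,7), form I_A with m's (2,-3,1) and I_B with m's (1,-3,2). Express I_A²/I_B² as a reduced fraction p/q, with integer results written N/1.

Same 3,8,7: normalisation and zero-m 3j drop out of the ratio.
A: Δ: 4! 2! 12! / 19! → 1/5290740; sum: t=0:+1/14515200 t=1:−1/11612160 = -1/58060800; 3j²(3 8 7; 2 -3 1) = Δ·Π!·Σ² = 55/58786  (sign -1)
B: Δ: 4! 2! 12! / 19! → 1/5290740; sum: t=0:+1/29030400 t=1:−1/5806080 t=2:+1/17418240 = -1/12441600; 3j²(3 8 7; 1 -3 2) = Δ·Π!·Σ² = 154/12597  (sign +1)
I_A²/I_B² = (55/58786)/(154/12597) = 15/196

15/196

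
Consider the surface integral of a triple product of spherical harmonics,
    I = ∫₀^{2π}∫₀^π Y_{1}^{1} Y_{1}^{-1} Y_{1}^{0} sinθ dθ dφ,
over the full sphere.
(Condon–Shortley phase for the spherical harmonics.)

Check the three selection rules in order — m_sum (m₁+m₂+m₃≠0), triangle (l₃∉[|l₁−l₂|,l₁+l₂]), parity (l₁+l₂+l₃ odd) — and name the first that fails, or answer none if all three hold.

m₁+m₂+m₃ = 1 − 1 + 0 = 0  ✓
triangle: |1−1|=0 ≤ l₃=1 ≤ 1+1=2  ✓
parity: l₁+l₂+l₃ = 3 is odd  ✗

parity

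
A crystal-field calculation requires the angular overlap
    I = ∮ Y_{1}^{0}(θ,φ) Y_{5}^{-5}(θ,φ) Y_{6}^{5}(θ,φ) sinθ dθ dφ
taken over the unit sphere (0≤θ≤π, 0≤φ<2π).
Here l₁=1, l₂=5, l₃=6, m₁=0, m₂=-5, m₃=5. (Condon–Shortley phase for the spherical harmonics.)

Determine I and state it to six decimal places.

-0.135514

Rules hold: Σm=0, L=12 even, 4≤6≤6.
N = 3·11·13 = 429
Δ = 0!·2!·10!/13! = 1/858
Racah Σ t=0..0: t=0:+1/14400 = 1/14400
⇒ 3j(1 5 6; 0 0 0)² = 6/143, sgn +1
Racah Σ t=0..0: t=0:+1/3628800 = 1/3628800
⇒ 3j(1 5 6; 0 -5 5)² = 1/78, sgn -1
4πI² = N·(3j₀)²·(3jₘ)² = 3/13
I = -1·√(0.230769/4π) = -0.13551395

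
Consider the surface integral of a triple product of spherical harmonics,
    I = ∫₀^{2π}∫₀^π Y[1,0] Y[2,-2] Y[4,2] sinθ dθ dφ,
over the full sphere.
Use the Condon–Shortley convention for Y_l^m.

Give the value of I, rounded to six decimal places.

|1−2|≤4≤1+2 violated ⇒ I = 0

0.000000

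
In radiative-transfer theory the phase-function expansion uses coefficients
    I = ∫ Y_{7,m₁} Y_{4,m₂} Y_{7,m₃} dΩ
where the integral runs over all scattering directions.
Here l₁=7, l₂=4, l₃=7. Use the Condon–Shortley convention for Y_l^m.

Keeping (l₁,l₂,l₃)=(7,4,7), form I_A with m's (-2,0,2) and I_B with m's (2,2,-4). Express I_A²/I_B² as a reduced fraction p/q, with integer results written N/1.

63001/12375

Shared (l₁,l₂,l₃)=(7,4,7): N and (l;000)² cancel in I_A²/I_B².
A: Δ = 4!·10!·4!/19! = 1/58198140; Racah Σ t=0..4: t=0:+1/209018880 t=1:−1/2903040 t=2:+1/483840 t=3:−1/622080 t=4:+1/8294400 = 251/1045094400; ⇒ 3j(7 4 7; -2 0 2)² = 63001/58198140, sgn -1
B: Δ = 4!·10!·4!/19! = 1/58198140; Racah Σ t=2..4: t=2:+1/2903040 t=3:−1/2903040 t=4:+1/34836480 = 1/34836480; ⇒ 3j(7 4 7; 2 2 -4)² = 25/117572, sgn -1
I_A²/I_B² = (63001/58198140)/(25/117572) = 63001/12375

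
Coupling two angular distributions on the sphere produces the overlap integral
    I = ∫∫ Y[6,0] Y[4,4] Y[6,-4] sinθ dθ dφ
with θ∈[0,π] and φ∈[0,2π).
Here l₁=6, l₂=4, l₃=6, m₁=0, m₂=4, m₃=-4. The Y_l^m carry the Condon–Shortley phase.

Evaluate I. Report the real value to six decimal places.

Rules hold: Σm=0, L=16 even, 2≤6≤10.
N = 13·9·13 = 1521
Δ = 4!·8!·4!/17! = 1/15315300
Racah Σ t=0..4: t=0:+1/829440 t=1:−1/25920 t=2:+1/9216 t=3:−1/25920 t=4:+1/829440 = 7/207360
⇒ 3j(6 4 6; 0 0 0)² = 28/2431, sgn +1
Racah Σ t=4..4: t=4:+1/829440 = 1/829440
⇒ 3j(6 4 6; 0 4 -4)² = 35/2431, sgn +1
4πI² = N·(3j₀)²·(3jₘ)² = 8820/34969
I = +1·√(0.252223/4π) = 0.14167322

0.141673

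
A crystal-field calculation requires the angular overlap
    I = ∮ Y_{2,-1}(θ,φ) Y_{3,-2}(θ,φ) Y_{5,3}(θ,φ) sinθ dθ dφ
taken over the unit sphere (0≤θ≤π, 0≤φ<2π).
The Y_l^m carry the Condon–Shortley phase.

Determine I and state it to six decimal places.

Checks pass: Σm=0; 10 even; l₃=5∈[1,5].
(2·2+1)(2·3+1)(2·5+1) = 385
Δ: 0! 4! 6! / 11! → 1/2310
sum: t=0:+1/144 = 1/144
3j²(2 3 5; 0 0 0) = Δ·Π!·Σ² = 10/231  (sign -1)
sum: t=0:+1/720 = 1/720
3j²(2 3 5; -1 -2 3) = Δ·Π!·Σ² = 8/165  (sign +1)
combine: 4πI² = 385·10/231·8/165 = 80/99
take √, sign -1: I = -0.25358436

-0.253584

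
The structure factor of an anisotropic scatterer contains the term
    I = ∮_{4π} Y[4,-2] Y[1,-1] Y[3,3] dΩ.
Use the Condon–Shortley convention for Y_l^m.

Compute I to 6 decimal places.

m-sum 0 ✓  L=8 even ✓  3≤3≤5 ✓
Π(2lᵢ+1) = 9×3×7 = 189
triangle coeff Δ(4,1,3) = 1/252
Σ_t [1,1]: t=1:−1/36 = -1/36
(3j)²=4/63 [(4 1 3; 0 0 0)], sign=+1
Σ_t [0,0]: t=0:+1/1440 = 1/1440
(3j)²=1/252 [(4 1 3; -2 -1 3)], sign=+1
⇒ 4πI² = 1/21
I = (+1)√(1/21/(4π)) = 0.06155813

0.061558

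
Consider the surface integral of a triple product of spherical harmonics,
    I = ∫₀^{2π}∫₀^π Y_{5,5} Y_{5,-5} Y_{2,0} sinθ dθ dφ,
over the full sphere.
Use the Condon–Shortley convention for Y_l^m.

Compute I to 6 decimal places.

0.242609

Checks pass: Σm=0; 12 even; l₃=2∈[0,10].
(2·5+1)(2·5+1)(2·2+1) = 605
Δ: 8! 2! 2! / 13! → 1/38610
sum: t=3:−1/2880 t=4:+1/576 t=5:−1/2880 = 1/960
3j²(5 5 2; 0 0 0) = Δ·Π!·Σ² = 10/429  (sign +1)
sum: t=0:+1/161280 = 1/161280
3j²(5 5 2; 5 -5 0) = Δ·Π!·Σ² = 15/286  (sign +1)
combine: 4πI² = 605·10/429·15/286 = 125/169
take √, sign +1: I = 0.24260890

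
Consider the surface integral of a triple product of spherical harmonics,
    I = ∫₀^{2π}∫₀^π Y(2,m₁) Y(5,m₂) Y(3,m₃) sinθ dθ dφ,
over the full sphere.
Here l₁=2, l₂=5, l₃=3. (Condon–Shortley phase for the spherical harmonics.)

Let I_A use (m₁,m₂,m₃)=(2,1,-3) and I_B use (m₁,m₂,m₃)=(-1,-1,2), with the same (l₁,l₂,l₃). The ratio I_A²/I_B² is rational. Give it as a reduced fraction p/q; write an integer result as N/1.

1/24

Same 2,5,3: normalisation and zero-m 3j drop out of the ratio.
A: Δ: 4! 0! 6! / 11! → 1/2310; sum: t=0:+1/17280 = 1/17280; 3j²(2 5 3; 2 1 -3) = Δ·Π!·Σ² = 1/2310  (sign +1)
B: Δ: 4! 0! 6! / 11! → 1/2310; sum: t=3:−1/720 = -1/720; 3j²(2 5 3; -1 -1 2) = Δ·Π!·Σ² = 4/385  (sign +1)
I_A²/I_B² = (1/2310)/(4/385) = 1/24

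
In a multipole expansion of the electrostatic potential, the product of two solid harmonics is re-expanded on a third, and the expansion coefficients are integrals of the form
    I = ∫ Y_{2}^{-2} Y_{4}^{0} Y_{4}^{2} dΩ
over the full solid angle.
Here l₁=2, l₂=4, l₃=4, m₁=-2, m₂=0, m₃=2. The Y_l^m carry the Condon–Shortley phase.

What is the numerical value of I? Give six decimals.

-0.190365

Checks pass: Σm=0; 10 even; l₃=4∈[2,6].
(2·2+1)(2·4+1)(2·4+1) = 405
Δ: 2! 2! 6! / 11! → 1/13860
sum: t=0:+1/192 t=1:−1/36 t=2:+1/192 = -5/288
3j²(2 4 4; 0 0 0) = Δ·Π!·Σ² = 20/693  (sign -1)
sum: t=2:+1/192 = 1/192
3j²(2 4 4; -2 0 2) = Δ·Π!·Σ² = 3/77  (sign +1)
combine: 4πI² = 405·20/693·3/77 = 2700/5929
take √, sign -1: I = -0.19036462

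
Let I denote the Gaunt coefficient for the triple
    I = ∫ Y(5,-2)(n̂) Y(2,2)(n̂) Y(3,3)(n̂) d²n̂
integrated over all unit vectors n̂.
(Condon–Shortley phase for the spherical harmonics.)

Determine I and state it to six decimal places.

0.000000

-2 + 2 + 3 = 3 ≠ 0: azimuthal integral kills it; I = 0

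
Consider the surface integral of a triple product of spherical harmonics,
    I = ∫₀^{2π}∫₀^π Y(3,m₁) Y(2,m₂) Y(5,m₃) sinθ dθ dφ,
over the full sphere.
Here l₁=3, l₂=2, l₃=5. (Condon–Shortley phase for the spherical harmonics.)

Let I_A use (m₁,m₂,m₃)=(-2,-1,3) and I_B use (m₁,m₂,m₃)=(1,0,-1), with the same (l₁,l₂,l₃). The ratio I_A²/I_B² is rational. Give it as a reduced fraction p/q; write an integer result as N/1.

56/45

l's match ⇒ only the (l;m) 3-j factors differ between A and B.
A: triangle coeff Δ(3,2,5) = 1/2310; Σ_t [0,0]: t=0:+1/720 = 1/720; (3j)²=8/165 [(3 2 5; -2 -1 3)], sign=+1
B: triangle coeff Δ(3,2,5) = 1/2310; Σ_t [0,0]: t=0:+1/192 = 1/192; (3j)²=3/77 [(3 2 5; 1 0 -1)], sign=+1
I_A²/I_B² = (8/165)/(3/77) = 56/45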